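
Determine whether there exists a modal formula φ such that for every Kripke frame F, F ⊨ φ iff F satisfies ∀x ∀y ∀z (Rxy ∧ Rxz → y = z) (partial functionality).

The condition is partial functionality. A defining modal formula is ◇q → □q.
Suppose ◇q→□q is valid. Take Rxy, Rxz and set V(q)={y}. Then ◇q at x, so □q at x, so q at z, i.e. z=y.

Yes — defined by ◇q → □q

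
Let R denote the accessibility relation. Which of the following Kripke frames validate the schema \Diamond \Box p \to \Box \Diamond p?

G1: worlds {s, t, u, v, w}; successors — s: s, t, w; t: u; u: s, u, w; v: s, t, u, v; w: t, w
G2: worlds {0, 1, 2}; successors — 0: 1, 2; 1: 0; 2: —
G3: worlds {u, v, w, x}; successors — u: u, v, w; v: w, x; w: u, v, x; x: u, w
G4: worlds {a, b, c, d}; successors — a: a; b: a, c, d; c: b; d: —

G3

Frame correspondent (Sahlqvist): \forall x \forall y \forall z (Rxy \wedge Rxz \to \exists w (Ryw \wedge Rzw)) — i.e. convergence.
G1: fails — Rsw and Rst but w and t have no common successor.
G2: fails — R01 and R02 but 1 and 2 have no common successor.
G3: satisfies the condition.
G4: fails — Rbc and Rba but c and a have no common successor.
Valid on: G3.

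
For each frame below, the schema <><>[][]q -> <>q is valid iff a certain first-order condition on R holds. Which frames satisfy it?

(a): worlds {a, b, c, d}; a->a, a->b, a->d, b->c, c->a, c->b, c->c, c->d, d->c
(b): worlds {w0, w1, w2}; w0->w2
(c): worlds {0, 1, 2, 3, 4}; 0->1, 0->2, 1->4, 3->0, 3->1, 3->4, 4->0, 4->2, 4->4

Frame correspondent (Sahlqvist): forall x forall y (x R^2 y -> exists w (y R^2 w & xRw)) — i.e. a generalized confluence (Geach) condition.
(a): satisfies the condition.
(b): satisfies the condition.
(c): fails — 1R²2 but no w with 2R²w and 1Rw.
Valid on: (a), (b).

(a), (b)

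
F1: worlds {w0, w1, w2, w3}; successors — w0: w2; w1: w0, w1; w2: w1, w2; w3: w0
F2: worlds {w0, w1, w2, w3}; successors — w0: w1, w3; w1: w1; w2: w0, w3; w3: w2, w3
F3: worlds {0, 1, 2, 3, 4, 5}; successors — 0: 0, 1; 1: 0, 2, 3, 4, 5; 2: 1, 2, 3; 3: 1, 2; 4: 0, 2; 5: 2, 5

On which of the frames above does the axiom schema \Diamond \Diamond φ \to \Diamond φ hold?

The schema corresponds to transitivity: \forall x \forall y \forall z (Rxy \wedge Ryz \to Rxz).
F1: fails — Rw1w0 and Rw0w2 but not Rw1w2.
F2: fails — Rw3w2 and Rw2w0 but not Rw3w0.
F3: fails — R10 and R01 but not R11.
Valid on no frame.

none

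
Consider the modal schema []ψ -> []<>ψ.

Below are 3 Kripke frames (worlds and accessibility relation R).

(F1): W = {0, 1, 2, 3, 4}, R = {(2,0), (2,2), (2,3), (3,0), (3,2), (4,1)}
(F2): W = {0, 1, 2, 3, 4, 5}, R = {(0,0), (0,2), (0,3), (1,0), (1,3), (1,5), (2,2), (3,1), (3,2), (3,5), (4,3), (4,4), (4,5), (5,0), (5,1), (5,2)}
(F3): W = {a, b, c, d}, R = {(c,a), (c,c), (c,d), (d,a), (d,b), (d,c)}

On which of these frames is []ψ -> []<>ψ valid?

The schema corresponds to a generalized confluence (Geach) condition: forall x forall z (xRz -> exists w (xRw & zRw)).
(F1): fails — 2R0 but no w with 2Rw and 0Rw.
(F2): fails — 4R5 but no w with 4Rw and 5Rw.
(F3): fails — cRa but no w with cRw and aRw.
Valid on no frame.

none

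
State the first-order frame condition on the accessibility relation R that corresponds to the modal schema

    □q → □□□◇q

∀x ∀z (xR³z → ∃w (xRw ∧ zRw))

This is a Sahlqvist (Geach-type) schema ◇^0□^1q → □^3◇^1q.
Minimal-valuation argument: fix x; take any y with xR^0y and any z with xR^3z. Set V(q) to the set of worlds R-reachable from y in exactly 1 step. Then □^1q holds at y, so the antecedent holds at x; validity forces ◇^1q at z, giving a w with zR^1w and yR^1w.
First-order correspondent: ∀x ∀z (xR³z → ∃w (xRw ∧ zRw)).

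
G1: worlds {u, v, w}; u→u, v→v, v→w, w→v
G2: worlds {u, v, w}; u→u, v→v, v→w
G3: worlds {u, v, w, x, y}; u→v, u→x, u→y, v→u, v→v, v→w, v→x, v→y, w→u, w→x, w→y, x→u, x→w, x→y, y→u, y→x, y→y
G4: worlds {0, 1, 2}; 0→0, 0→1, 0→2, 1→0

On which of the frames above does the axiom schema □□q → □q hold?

G1, G2, G4

Frame correspondent (Sahlqvist): ∀x ∀y (Rxy → ∃z (Rxz ∧ Rzy)) — i.e. density.
G1: ✓.
G2: ✓.
G3: fails — Rxw but no z with Rxz and Rzw.
G4: ✓.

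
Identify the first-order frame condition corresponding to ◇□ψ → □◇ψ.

convergence: ∀x ∀y ∀z (Rxy ∧ Rxz → ∃w (Ryw ∧ Rzw))

This is the .2 axiom.
Its frame correspondent is convergence — ∀x ∀y ∀z (Rxy ∧ Rxz → ∃w (Ryw ∧ Rzw)).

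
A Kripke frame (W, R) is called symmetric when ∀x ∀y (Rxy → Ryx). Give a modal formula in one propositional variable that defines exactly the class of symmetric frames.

A defining formula is p → □◇p (the B axiom).
Suppose p→□◇p is valid. Take Rxy and set V(p)={x}. Then p at x, so □◇p at x, so ◇p at y, so some z with Ryz has p; z=x, i.e. Ryx.

p → □◇p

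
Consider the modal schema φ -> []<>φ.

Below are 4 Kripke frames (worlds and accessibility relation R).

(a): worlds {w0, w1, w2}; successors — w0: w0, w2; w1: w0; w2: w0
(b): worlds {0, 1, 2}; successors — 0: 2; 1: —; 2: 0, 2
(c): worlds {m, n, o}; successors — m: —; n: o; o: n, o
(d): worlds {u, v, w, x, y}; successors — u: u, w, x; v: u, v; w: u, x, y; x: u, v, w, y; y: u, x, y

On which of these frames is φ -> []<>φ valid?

(b), (c)

Frame correspondent (Sahlqvist): forall x forall y (Rxy -> Ryx) — i.e. symmetry.
(a): fails — Rw1w0 but not Rw0w1.
(b): ✓.
(c): ✓.
(d): fails — Rvu but not Ruv.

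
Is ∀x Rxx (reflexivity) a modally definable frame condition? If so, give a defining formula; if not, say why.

This is a Sahlqvist condition; the T axiom □r → r defines it.
Suppose □r→r is valid. At any x set V(r)={w : Rxw}. Then □r holds at x, so r holds at x, i.e. Rxx.

Yes — defined by □r → r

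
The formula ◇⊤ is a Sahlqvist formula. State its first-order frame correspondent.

seriality

This schema is equivalent to the D axiom □p → ◇p.
It corresponds to seriality: ∀x ∃y Rxy.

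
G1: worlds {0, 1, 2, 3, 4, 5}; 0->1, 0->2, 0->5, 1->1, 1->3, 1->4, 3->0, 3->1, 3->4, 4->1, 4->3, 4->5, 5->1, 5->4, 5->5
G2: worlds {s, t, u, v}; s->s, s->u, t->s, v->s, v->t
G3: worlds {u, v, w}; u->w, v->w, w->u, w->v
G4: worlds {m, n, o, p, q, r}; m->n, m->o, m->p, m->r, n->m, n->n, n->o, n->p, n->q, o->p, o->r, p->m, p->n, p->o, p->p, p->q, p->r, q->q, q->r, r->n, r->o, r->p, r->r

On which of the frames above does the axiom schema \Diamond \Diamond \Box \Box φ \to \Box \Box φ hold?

The schema corresponds to a generalized confluence (Geach) condition: \forall x \forall y \forall z ((x R^2 y \wedge x R^2 z) \to \exists w (y R^2 w \wedge z = w)).
G1: fails — 1R²0, 1R²0 but no w with 0R²w and 0=w.
G2: fails — sR²u, sR²s but no w with uR²w and s=w.
G3: satisfies the condition.
G4: fails — mR²q, mR²m but no w with qR²w and m=w.
Valid on: G3.

G3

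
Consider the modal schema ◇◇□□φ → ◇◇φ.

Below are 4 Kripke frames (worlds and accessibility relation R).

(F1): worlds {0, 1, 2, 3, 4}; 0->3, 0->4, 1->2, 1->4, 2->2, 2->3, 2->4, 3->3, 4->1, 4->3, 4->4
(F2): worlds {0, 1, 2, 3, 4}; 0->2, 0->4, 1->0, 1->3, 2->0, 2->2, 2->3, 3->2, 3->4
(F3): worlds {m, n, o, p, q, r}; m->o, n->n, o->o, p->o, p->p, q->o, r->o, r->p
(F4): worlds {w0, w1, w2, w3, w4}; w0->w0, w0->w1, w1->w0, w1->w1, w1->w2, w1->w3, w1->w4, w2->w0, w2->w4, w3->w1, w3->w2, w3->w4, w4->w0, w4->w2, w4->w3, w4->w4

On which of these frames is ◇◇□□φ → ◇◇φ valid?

(F1), (F3), (F4)

Frame correspondent (Sahlqvist): ∀x ∀y (xR²y → ∃w (yR²w ∧ xR²w)) — i.e. a generalized confluence (Geach) condition.
(F1): satisfies the condition.
(F2): fails — 1R²4 but no w with 4R²w and 1R²w.
(F3): satisfies the condition.
(F4): satisfies the condition.
Valid on: (F1), (F3), (F4).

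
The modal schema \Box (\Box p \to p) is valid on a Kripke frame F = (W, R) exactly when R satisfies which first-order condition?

This schema is the T□ axiom.
It corresponds to shift-reflexivity: \forall x \forall y (Rxy \to Ryy).

shift-reflexivity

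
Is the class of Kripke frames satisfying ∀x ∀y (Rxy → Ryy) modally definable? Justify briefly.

Definable; □(□r → r) defines it

The condition is shift-reflexivity. A defining modal formula is □(□r → r).
Suppose □(□r→r) is valid. Take Rxy and set V(r)={w : Ryw}. Then at y, □r holds; since □(□r→r) at x, □r→r at y, so r at y, i.e. Ryy.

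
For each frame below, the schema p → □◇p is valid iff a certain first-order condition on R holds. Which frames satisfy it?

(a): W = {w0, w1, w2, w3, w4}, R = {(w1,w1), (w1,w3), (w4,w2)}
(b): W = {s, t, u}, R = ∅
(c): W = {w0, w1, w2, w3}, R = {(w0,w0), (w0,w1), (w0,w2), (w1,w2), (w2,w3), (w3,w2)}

Frame correspondent (Sahlqvist): ∀x ∀y (Rxy → Ryx) — i.e. symmetry.
(a): fails — Rw1w3 but not Rw3w1.
(b): condition met.
(c): fails — Rw1w2 but not Rw2w1.
Valid on: (b).

(b)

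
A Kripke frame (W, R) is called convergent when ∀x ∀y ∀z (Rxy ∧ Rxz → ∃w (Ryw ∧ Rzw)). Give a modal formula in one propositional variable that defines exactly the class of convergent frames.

A defining formula is ◇□r → □◇r (the .2 axiom).

◇□r → □◇r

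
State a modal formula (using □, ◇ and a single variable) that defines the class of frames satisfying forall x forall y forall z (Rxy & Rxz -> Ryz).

◇p → □◇p

This is the Euclidean property; the standard corresponding axiom is 5: ◇p → □◇p.
Suppose ◇p→□◇p is valid. Take Rxy, Rxz and set V(p)={y}. Then ◇p at x, so □◇p at x, so ◇p at z, so some w with Rzw has p; w=y, i.e. Rzy. By symmetry of the argument, Ryz.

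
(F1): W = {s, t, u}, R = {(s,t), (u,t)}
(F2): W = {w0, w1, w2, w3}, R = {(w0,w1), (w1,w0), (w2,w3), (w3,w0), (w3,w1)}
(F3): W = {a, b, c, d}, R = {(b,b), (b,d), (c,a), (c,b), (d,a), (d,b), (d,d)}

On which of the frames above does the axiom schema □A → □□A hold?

This is the axiom for transitivity; its first-order frame correspondent is ∀x ∀y ∀z (Rxy ∧ Ryz → Rxz).
(F1): holds.
(F2): fails — Rw1w0 and Rw0w1 but not Rw1w1.
(F3): fails — Rcb and Rbd but not Rcd.
Valid on: (F1).

(F1)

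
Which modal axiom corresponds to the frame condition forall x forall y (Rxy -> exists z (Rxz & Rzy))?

□□q → □q

The condition is density. The C4 schema □□q → □q defines it.
Suppose □□q→□q is valid. Take Rxy and set V(q)={w : xR²w}. Then □□q at x, so □q at x, so q at y, i.e. ∃z(Rxz∧Rzy).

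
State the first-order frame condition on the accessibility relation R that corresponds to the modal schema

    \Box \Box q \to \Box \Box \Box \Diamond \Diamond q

\forall x \forall z (x R^3 z \to \exists w (x R^2 w \wedge z R^2 w))

This is a Sahlqvist (Geach-type) schema ◇^0□^2q → □^3◇^2q.
First-order correspondent: \forall x \forall z (x R^3 z \to \exists w (x R^2 w \wedge z R^2 w)).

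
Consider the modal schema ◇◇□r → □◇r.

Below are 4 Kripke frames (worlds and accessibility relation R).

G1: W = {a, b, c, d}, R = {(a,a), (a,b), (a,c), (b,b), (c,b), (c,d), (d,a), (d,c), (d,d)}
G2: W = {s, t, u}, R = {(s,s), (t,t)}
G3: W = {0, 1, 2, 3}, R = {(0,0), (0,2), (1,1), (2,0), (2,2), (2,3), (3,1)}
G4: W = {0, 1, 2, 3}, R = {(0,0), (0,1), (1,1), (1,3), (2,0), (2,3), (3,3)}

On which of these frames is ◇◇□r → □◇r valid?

G2

Frame correspondent (Sahlqvist): ∀x ∀y ∀z ((xR²y ∧ xRz) → ∃w (yRw ∧ zRw)) — i.e. a generalized confluence (Geach) condition.
G1: fails — aR²d, aRb but no w with dRw and bRw.
G2: ✓.
G3: fails — 0R²3, 0R0 but no w with 3Rw and 0Rw.
G4: fails — 0R²3, 0R0 but no w with 3Rw and 0Rw.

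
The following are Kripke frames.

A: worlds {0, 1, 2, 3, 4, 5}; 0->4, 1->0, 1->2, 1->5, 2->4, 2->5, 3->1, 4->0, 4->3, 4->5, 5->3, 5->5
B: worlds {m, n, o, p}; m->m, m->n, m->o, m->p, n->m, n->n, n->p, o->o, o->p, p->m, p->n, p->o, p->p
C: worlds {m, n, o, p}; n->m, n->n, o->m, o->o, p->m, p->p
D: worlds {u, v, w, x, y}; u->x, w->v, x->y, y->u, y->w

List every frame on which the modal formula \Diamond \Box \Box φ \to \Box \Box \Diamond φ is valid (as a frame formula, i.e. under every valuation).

B

The schema corresponds to a generalized confluence (Geach) condition: \forall x \forall y \forall z ((xRy \wedge x R^2 z) \to \exists w (y R^2 w \wedge zRw)).
A: fails — 1R0, 1R²3 but no w with 0R²w and 3Rw.
B: ✓.
C: fails — nRm, nR²m but no w with mR²w and mRw.
D: fails — yRu, yR²v but no t with uR²t and vRt.
Valid on: B.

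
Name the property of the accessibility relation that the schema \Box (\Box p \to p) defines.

Suppose □(□p→p) is valid. Take Rxy and set V(p)={w : Ryw}. Then at y, □p holds; since □(□p→p) at x, □p→p at y, so p at y, i.e. Ryy.

Shift-reflexivity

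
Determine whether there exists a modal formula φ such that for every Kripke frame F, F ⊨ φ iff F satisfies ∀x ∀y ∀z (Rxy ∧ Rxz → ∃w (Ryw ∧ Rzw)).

The condition is convergence. A defining modal formula is ◇□p → □◇p.
Suppose ◇□p→□◇p is valid. Take Rxy, Rxz and set V(p)={w : Ryw}. Then □p at y so ◇□p at x, so □◇p at x, so ◇p at z, giving w with Rzw and Ryw.

Definable; ◇□p → □◇p defines it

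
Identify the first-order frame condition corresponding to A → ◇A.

reflexivity: ∀x Rxx

Replacing A by ¬A and contraposing gives the equivalent schema □A → A.
Suppose □A→A is valid. At any x set V(A)={w : Rxw}. Then □A holds at x, so A holds at x, i.e. Rxx.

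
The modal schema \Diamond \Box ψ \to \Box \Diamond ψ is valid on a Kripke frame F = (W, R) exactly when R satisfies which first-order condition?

Suppose ◇□ψ→□◇ψ is valid. Take Rxy, Rxz and set V(ψ)={w : Ryw}. Then □ψ at y so ◇□ψ at x, so □◇ψ at x, so ◇ψ at z, giving w with Rzw and Ryw.
The converse is a direct semantic check.
So the correspondent is convergence.

Convergence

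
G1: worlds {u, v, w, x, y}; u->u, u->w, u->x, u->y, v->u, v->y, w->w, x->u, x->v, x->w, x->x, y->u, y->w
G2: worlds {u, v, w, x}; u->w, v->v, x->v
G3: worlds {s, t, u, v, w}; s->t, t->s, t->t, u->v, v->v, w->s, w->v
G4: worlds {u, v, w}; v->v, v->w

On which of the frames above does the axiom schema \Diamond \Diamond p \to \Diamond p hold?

G2, G4

The schema corresponds to transitivity: \forall x \forall y \forall z (Rxy \wedge Ryz \to Rxz).
G1: fails — Rvu and Ruw but not Rvw.
G2: ✓.
G3: fails — Rws and Rst but not Rwt.
G4: ✓.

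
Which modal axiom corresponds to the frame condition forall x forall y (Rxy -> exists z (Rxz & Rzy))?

□□q → □q

The condition is density. The C4 schema □□q → □q defines it.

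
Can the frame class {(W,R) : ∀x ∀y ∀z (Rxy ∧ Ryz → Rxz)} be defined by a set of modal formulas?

Definable; □r → □□r defines it

This is a Sahlqvist condition; the 4 axiom □r → □□r defines it.
Suppose □r→□□r is valid. Take Rxy, Ryz and set V(r)={w : Rxw}. Then □r at x, so □□r at x, so □r at y, so r at z, i.e. Rxz.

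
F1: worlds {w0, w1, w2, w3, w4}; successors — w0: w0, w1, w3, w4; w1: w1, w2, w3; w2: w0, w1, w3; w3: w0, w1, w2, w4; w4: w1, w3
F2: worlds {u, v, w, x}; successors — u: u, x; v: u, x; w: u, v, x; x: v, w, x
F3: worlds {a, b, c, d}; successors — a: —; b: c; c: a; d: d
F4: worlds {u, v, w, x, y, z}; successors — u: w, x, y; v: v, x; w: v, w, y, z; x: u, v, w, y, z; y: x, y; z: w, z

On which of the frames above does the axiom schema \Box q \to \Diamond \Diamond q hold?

F1, F2, F4

The schema corresponds to a generalized confluence (Geach) condition: \forall x \exists w (xRw \wedge x R^2 w).
F1: ✓.
F2: ✓.
F3: fails — at a but no w with aRw and aR²w.
F4: ✓.
Valid on: F1, F2, F4.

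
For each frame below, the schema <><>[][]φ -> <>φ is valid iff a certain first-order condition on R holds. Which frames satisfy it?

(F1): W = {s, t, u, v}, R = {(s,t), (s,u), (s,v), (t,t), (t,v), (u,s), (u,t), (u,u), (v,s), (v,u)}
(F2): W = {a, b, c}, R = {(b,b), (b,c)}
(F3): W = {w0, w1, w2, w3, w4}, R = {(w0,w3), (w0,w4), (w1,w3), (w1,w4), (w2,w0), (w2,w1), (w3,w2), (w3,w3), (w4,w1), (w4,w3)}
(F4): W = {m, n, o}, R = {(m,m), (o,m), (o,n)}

The schema corresponds to a generalized confluence (Geach) condition: forall x forall y (x R^2 y -> exists w (y R^2 w & xRw)).
(F1): holds.
(F2): fails — bR²c but no w with cR²w and bRw.
(F3): fails — w2R²w4 but no w with w4R²w and w2Rw.
(F4): holds.

(F1), (F4)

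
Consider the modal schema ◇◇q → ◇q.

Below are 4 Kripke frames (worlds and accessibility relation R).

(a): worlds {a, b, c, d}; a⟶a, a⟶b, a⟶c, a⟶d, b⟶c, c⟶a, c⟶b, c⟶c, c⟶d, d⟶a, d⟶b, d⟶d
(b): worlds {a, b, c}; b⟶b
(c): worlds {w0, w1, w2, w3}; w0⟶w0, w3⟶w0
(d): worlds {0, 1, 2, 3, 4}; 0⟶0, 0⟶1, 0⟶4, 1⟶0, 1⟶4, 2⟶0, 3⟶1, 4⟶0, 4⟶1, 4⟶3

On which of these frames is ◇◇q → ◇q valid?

The schema corresponds to transitivity: ∀x ∀y ∀z (Rxy ∧ Ryz → Rxz).
(a): fails — Rbc and Rcd but not Rbd.
(b): condition met.
(c): condition met.
(d): fails — R10 and R01 but not R11.

(b), (c)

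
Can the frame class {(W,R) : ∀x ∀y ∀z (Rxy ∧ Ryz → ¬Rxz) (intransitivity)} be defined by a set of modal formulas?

Any modally definable frame class is closed under surjective bounded morphisms.
The 7-cycle (worlds a,b,c,d,e,f,g with a→b→c→d→e→f→g→a) is intransitive. Mapping every world to a single reflexive point • is a surjective bounded morphism; the reflexive point is not intransitive (R••∧R•• but R••).
So the class is not modally definable.

No — not modally definable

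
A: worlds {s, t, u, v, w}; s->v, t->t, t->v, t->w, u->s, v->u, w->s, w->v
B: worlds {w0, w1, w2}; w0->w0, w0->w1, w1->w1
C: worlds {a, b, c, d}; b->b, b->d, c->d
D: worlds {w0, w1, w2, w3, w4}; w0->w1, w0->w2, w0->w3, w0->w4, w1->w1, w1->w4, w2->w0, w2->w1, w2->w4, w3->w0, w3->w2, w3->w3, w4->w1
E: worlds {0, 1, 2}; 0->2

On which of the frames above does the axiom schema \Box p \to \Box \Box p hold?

B, C, E

Frame correspondent (Sahlqvist): \forall x \forall y \forall z (Rxy \wedge Ryz \to Rxz) — i.e. transitivity.
A: fails — Rtv and Rvu but not Rtu.
B: holds.
C: holds.
D: fails — Rw3w2 and Rw2w4 but not Rw3w4.
E: holds.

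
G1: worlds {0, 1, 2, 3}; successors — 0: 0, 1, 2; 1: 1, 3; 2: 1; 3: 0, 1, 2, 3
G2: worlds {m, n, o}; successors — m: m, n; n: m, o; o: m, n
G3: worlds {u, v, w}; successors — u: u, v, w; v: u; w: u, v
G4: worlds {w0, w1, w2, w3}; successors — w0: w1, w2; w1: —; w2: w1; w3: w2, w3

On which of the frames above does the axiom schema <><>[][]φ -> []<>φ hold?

This is the axiom for a generalized confluence (Geach) condition; its first-order frame correspondent is forall x forall y forall z ((x R^2 y & xRz) -> exists w (y R^2 w & zRw)).
G1: ✓.
G2: ✓.
G3: ✓.
G4: fails — w0R²w1, w0Rw1 but no w with w1R²w and w1Rw.

G1, G2, G3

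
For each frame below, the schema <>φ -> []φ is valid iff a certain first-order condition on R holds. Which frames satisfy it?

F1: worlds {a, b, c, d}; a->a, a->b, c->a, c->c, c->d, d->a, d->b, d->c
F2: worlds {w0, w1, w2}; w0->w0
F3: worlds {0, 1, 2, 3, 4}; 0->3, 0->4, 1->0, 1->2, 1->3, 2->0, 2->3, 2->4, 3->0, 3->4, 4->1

F2

The schema corresponds to partial functionality: forall x forall y forall z (Rxy & Rxz -> y = z).
F1: fails — a sees both a and b.
F2: satisfies the condition.
F3: fails — 0 sees both 3 and 4.
Valid on: F2.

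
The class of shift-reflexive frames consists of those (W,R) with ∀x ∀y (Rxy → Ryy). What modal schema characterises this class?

□(□r → r)

A defining formula is □(□r → r) (the T□ axiom).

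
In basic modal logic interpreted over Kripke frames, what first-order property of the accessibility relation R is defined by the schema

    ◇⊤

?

Seriality

◇⊤ holds at w iff w has a successor, so frame-validity of ◇⊤ is exactly seriality. Equivalently via □φ → ◇φ:
Suppose □φ→◇φ is valid. At any x set V(φ)=W. Then □φ at x, so ◇φ at x, so x has a successor.
Conversely, any frame satisfying ∀x ∃y Rxy validates the schema.
So the correspondent is seriality.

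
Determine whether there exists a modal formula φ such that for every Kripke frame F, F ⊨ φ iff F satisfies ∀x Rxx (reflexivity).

Yes: it is reflexivity, defined by the T schema □p → p.
Suppose □p→p is valid. At any x set V(p)={w : Rxw}. Then □p holds at x, so p holds at x, i.e. Rxx.

Yes, by □p → p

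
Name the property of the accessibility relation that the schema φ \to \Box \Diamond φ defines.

Suppose φ→□◇φ is valid. Take Rxy and set V(φ)={x}. Then φ at x, so □◇φ at x, so ◇φ at y, so some z with Ryz has φ; z=x, i.e. Ryx.
Conversely, any frame satisfying \forall x \forall y (Rxy \to Ryx) validates the schema.
Frame condition: \forall x \forall y (Rxy \to Ryx).

symmetry: \forall x \forall y (Rxy \to Ryx)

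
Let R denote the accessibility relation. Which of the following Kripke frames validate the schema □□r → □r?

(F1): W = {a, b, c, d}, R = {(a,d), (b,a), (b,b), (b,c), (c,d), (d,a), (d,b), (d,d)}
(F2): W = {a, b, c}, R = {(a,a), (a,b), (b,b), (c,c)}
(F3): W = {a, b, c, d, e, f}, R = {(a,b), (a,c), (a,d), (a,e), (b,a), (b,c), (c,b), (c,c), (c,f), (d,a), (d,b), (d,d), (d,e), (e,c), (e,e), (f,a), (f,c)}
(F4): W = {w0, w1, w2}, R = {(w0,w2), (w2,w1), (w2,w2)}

(F1), (F2), (F4)

This is the axiom for density; its first-order frame correspondent is ∀x ∀y (Rxy → ∃z (Rxz ∧ Rzy)).
(F1): ✓.
(F2): ✓.
(F3): fails — Rba but no z with Rbz and Rza.
(F4): ✓.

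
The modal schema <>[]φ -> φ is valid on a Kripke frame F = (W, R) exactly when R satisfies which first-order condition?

symmetry: forall x forall y (Rxy -> Ryx)

This is frame-equivalent to φ → □◇φ (substitute ¬φ for φ and contrapose).
Suppose φ→□◇φ is valid. Take Rxy and set V(φ)={x}. Then φ at x, so □◇φ at x, so ◇φ at y, so some z with Ryz has φ; z=x, i.e. Ryx.
Conversely, on a frame with symmetry the schema holds at every world under every valuation.
So the correspondent is symmetry.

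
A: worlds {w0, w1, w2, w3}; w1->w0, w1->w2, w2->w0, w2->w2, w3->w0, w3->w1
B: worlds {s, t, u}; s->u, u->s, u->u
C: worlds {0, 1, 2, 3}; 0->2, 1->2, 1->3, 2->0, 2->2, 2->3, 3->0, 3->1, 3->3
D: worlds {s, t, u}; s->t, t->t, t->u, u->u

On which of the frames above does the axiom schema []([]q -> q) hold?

This is the axiom for shift-reflexivity; its first-order frame correspondent is forall x forall y (Rxy -> Ryy).
A: fails — Rw1w0 but not Rw0w0.
B: fails — Rus but not Rss.
C: fails — R31 but not R11.
D: holds.
Valid on: D.

D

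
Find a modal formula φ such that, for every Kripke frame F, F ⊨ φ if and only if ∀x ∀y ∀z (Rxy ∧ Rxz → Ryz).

A defining formula is ◇s → □◇s (the 5 axiom).
Suppose ◇s→□◇s is valid. Take Rxy, Rxz and set V(s)={y}. Then ◇s at x, so □◇s at x, so ◇s at z, so some w with Rzw has s; w=y, i.e. Rzy. By symmetry of the argument, Ryz.

◇s → □◇s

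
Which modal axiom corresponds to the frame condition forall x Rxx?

□p → p

This is reflexivity; the standard corresponding axiom is T: □p → p.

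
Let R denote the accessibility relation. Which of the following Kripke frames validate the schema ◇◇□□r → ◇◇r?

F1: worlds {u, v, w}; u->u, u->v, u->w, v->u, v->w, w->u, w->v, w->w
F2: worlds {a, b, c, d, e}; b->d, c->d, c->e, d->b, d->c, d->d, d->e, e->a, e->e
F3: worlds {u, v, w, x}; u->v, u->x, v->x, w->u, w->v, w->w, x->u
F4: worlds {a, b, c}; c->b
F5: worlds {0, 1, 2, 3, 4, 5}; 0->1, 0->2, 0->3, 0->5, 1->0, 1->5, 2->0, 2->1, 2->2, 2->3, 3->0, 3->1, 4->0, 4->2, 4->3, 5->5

The schema corresponds to a generalized confluence (Geach) condition: ∀x ∀y (xR²y → ∃w (yR²w ∧ xR²w)).
F1: ✓.
F2: fails — cR²a but no w with aR²w and cR²w.
F3: fails — xR²v but no t with vR²t and xR²t.
F4: ✓.
F5: ✓.

F1, F4, F5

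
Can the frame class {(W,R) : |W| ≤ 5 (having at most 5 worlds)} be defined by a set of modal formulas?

Modal frame validity is preserved under disjoint unions.
Any modal formula valid on each of 6 disjoint one-world frames is valid on their disjoint union (validity is preserved under disjoint unions). Each one-world frame has |W|=1≤5, but the union has |W|=6.
So no modal formula (or set of formulas) defines exactly the |W|≤5 frames.

No — not modally definable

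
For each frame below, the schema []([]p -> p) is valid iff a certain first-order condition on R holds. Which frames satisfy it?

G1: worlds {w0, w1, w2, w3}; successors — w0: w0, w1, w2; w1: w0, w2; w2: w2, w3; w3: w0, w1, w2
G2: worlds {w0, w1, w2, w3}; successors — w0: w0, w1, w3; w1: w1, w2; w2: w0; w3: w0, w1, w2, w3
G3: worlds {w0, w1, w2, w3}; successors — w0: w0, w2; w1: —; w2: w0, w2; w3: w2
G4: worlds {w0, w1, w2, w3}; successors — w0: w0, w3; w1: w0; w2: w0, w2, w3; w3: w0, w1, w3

G3

Frame correspondent (Sahlqvist): forall x forall y (Rxy -> Ryy) — i.e. shift-reflexivity.
G1: fails — Rw3w1 but not Rw1w1.
G2: fails — Rw1w2 but not Rw2w2.
G3: satisfies the condition.
G4: fails — Rw3w1 but not Rw1w1.
Valid on: G3.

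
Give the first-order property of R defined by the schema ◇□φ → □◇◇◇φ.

∀x ∀y ∀z ((xRy ∧ xRz) → ∃w (yRw ∧ zR³w))

This is a Sahlqvist (Geach-type) schema ◇^1□^1φ → □^1◇^3φ.
Minimal-valuation argument: fix x; take any y with xR^1y and any z with xR^1z. Set V(φ) to the set of worlds R-reachable from y in exactly 1 step. Then □^1φ holds at y, so the antecedent holds at x; validity forces ◇^3φ at z, giving a w with zR^3w and yR^1w.
First-order correspondent: ∀x ∀y ∀z ((xRy ∧ xRz) → ∃w (yRw ∧ zR³w)).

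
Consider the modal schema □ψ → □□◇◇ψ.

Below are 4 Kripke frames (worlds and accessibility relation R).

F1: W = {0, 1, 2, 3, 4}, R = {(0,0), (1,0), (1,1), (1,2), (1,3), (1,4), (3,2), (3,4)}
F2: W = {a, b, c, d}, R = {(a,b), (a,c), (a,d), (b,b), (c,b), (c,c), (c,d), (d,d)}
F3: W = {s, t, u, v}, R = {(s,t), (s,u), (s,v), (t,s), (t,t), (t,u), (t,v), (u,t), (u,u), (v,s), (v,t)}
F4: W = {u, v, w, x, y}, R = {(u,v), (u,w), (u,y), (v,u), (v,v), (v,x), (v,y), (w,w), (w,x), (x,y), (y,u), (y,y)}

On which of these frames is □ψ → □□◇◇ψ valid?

F2, F3

Frame correspondent (Sahlqvist): ∀x ∀z (xR²z → ∃w (xRw ∧ zR²w)) — i.e. a generalized confluence (Geach) condition.
F1: fails — 1R²2 but no w with 1Rw and 2R²w.
F2: ✓.
F3: ✓.
F4: fails — wR²x but no t with wRt and xR²t.
Valid on: F2, F3.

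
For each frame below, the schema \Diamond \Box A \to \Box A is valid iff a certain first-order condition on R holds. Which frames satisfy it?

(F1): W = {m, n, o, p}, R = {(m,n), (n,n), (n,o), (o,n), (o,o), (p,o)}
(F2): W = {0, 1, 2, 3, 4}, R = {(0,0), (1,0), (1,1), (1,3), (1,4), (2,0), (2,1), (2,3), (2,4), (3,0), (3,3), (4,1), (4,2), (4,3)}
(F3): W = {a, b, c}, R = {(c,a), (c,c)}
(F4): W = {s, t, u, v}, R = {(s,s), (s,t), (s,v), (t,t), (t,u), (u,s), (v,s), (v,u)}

This is the axiom for the Euclidean property; its first-order frame correspondent is \forall x \forall y \forall z (Rxy \wedge Rxz \to Ryz).
(F1): satisfies the condition.
(F2): fails — R10 and R11 but not R01.
(F3): fails — Rca and Rca but not Raa.
(F4): fails — Rsv and Rsv but not Rvv.
Valid on: (F1).

(F1)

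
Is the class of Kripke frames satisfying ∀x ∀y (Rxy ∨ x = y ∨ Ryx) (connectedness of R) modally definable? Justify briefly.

If a class were modally definable it would be closed under disjoint unions (Goldblatt–Thomason).
Take 2 disjoint single-world reflexive frames: each is trivially connected, but their disjoint union has 2 worlds with no edge between distinct components, so it is not connected.
So no modal formula (or set of formulas) defines exactly the connected frames.

Not definable by any modal formula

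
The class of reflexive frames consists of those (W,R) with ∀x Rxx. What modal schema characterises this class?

□s → s

This is reflexivity; the standard corresponding axiom is T: □s → s.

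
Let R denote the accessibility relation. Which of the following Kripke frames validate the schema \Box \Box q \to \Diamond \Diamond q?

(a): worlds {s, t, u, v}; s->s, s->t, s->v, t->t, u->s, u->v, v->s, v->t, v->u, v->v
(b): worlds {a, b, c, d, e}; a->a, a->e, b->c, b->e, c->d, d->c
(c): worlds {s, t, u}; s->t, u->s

This is the axiom for a generalized confluence (Geach) condition; its first-order frame correspondent is \forall x \exists w (x R^2 w \wedge x R^2 w).
(a): satisfies the condition.
(b): fails — at e but no w with eR²w and eR²w.
(c): fails — at s but no w with sR²w and sR²w.

(a)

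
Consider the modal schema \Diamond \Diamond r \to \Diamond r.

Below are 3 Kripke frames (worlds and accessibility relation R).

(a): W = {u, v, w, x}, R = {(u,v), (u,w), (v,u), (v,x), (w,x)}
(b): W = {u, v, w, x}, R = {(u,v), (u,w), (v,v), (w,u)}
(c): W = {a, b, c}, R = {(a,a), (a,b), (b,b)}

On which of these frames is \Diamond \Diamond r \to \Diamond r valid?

(c)

Frame correspondent (Sahlqvist): \forall x \forall y \forall z (Rxy \wedge Ryz \to Rxz) — i.e. transitivity.
(a): fails — Ruv and Rvu but not Ruu.
(b): fails — Rwu and Ruv but not Rwv.
(c): ✓.
Valid on: (c).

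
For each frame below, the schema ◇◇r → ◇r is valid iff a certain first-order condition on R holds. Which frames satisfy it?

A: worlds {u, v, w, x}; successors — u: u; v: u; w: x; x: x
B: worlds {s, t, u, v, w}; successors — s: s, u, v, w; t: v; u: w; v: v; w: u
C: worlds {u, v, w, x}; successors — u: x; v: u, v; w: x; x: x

Frame correspondent (Sahlqvist): ∀x ∀y ∀z (Rxy ∧ Ryz → Rxz) — i.e. transitivity.
A: holds.
B: fails — Ruw and Rwu but not Ruu.
C: fails — Rvu and Rux but not Rvx.

A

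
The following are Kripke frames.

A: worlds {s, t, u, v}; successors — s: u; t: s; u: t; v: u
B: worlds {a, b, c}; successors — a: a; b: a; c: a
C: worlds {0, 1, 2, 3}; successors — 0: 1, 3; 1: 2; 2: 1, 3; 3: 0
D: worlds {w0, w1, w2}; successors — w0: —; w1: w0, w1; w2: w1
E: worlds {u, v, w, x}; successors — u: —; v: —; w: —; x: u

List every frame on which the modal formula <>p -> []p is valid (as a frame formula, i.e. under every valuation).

A, B, E

This is the axiom for partial functionality; its first-order frame correspondent is forall x forall y forall z (Rxy & Rxz -> y = z).
A: satisfies the condition.
B: satisfies the condition.
C: fails — 0 sees both 1 and 3.
D: fails — w1 sees both w0 and w1.
E: satisfies the condition.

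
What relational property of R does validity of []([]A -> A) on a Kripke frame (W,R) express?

shift-reflexivity

Suppose □(□A→A) is valid. Take Rxy and set V(A)={w : Ryw}. Then at y, □A holds; since □(□A→A) at x, □A→A at y, so A at y, i.e. Ryy.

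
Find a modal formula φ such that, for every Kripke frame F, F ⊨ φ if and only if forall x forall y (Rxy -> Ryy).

□(□ψ → ψ)

A defining formula is □(□ψ → ψ) (the T□ axiom).
Suppose □(□ψ→ψ) is valid. Take Rxy and set V(ψ)={w : Ryw}. Then at y, □ψ holds; since □(□ψ→ψ) at x, □ψ→ψ at y, so ψ at y, i.e. Ryy.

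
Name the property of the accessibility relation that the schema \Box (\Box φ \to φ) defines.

Suppose □(□φ→φ) is valid. Take Rxy and set V(φ)={w : Ryw}. Then at y, □φ holds; since □(□φ→φ) at x, □φ→φ at y, so φ at y, i.e. Ryy.

shift-reflexivity: \forall x \forall y (Rxy \to Ryy)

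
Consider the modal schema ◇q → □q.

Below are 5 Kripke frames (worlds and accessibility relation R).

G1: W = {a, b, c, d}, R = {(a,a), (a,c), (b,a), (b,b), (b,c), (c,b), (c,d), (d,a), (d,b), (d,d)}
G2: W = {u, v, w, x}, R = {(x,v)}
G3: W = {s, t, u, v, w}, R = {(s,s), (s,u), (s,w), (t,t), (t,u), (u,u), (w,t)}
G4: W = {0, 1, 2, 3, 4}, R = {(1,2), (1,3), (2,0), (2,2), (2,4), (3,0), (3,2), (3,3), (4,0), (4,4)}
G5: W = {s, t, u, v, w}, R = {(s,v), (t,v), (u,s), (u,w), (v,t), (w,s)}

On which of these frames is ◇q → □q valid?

G2

The schema corresponds to partial functionality: ∀x ∀y ∀z (Rxy ∧ Rxz → y = z).
G1: fails — a sees both a and c.
G2: ✓.
G3: fails — s sees both s and u.
G4: fails — 1 sees both 2 and 3.
G5: fails — u sees both s and w.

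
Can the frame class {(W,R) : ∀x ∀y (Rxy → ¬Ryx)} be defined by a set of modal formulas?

No — not modally definable

Any modally definable frame class is closed under surjective bounded morphisms.
The 4-cycle (worlds w0,w1,w2,w3 with w0→w1→w2→w3→w0) is asymmetric. Mapping every world to a single reflexive point • is a surjective bounded morphism, and the reflexive point is not asymmetric (R•• but asymmetry requires ¬R••).
So no modal formula (or set of formulas) defines exactly the asymmetric frames.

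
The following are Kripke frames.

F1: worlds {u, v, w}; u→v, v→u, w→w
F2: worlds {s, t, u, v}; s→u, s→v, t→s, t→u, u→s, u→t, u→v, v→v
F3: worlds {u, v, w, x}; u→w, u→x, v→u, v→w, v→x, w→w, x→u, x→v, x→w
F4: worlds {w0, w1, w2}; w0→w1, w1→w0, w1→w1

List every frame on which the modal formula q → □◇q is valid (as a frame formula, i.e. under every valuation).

F1, F4

Frame correspondent (Sahlqvist): ∀x ∀y (Rxy → Ryx) — i.e. symmetry.
F1: ✓.
F2: fails — Ruv but not Rvu.
F3: fails — Rxw but not Rwx.
F4: ✓.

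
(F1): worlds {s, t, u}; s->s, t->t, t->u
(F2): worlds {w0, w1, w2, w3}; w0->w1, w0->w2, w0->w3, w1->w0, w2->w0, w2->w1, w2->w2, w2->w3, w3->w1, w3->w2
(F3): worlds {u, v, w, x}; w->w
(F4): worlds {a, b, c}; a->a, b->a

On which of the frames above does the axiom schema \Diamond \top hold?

(F2)

This is the axiom for seriality; its first-order frame correspondent is \forall x \exists y Rxy.
(F1): fails — world u has no successor.
(F2): condition met.
(F3): fails — world u has no successor.
(F4): fails — world c has no successor.
Valid on: (F2).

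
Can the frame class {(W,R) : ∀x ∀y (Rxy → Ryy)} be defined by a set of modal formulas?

Definable; □(□q → q) defines it

Yes: it is shift-reflexivity, defined by the T□ schema □(□q → q).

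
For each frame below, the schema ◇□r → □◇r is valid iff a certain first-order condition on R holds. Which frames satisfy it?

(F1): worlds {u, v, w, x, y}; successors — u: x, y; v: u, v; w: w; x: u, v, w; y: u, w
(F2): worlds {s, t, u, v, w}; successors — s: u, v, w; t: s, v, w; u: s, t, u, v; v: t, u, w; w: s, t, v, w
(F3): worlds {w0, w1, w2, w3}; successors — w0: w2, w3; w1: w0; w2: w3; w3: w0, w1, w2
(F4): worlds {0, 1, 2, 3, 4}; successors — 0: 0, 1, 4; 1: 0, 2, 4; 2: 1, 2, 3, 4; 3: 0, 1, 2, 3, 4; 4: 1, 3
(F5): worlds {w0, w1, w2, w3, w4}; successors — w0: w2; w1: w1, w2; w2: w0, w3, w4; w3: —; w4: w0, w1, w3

(F2)

This is the axiom for convergence; its first-order frame correspondent is ∀x ∀y ∀z (Rxy ∧ Rxz → ∃w (Ryw ∧ Rzw)).
(F1): fails — Rvv and Rvu but v and u have no common successor.
(F2): condition met.
(F3): fails — Rw0w2 and Rw0w3 but w2 and w3 have no common successor.
(F4): fails — R01 and R04 but 1 and 4 have no common successor.
(F5): fails — Rw1w2 and Rw1w1 but w2 and w1 have no common successor.
Valid on: (F2).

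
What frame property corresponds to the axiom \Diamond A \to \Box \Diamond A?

the Euclidean property

Suppose ◇A→□◇A is valid. Take Rxy, Rxz and set V(A)={y}. Then ◇A at x, so □◇A at x, so ◇A at z, so some w with Rzw has A; w=y, i.e. Rzy. By symmetry of the argument, Ryz.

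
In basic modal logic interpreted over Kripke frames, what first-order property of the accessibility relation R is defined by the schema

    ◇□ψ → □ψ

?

The Euclidean property

This schema is equivalent to the 5 axiom ◇ψ → □◇ψ.
Its frame correspondent is the Euclidean property — ∀x ∀y ∀z (Rxy ∧ Rxz → Ryz).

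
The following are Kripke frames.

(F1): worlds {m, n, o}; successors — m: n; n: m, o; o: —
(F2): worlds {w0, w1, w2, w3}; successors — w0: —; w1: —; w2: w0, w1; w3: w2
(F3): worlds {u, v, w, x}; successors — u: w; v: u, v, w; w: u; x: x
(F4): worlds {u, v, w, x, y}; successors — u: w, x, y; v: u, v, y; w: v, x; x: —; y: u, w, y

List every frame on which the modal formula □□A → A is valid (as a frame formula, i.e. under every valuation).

This is the axiom for a generalized confluence (Geach) condition; its first-order frame correspondent is ∀x ∃w (xR²w ∧ x = w).
(F1): fails — at o but no w with oR²w and o=w.
(F2): fails — at w0 but no w with w0R²w and w0=w.
(F3): holds.
(F4): fails — at w but no t with wR²t and w=t.

(F3)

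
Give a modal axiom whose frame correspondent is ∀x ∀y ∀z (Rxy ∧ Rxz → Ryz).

The condition is the Euclidean property. The 5 schema ◇s → □◇s defines it.

◇s → □◇s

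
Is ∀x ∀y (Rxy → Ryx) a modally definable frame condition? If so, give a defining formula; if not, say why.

This is a Sahlqvist condition; the B axiom p → □◇p defines it.

Yes — defined by p → □◇p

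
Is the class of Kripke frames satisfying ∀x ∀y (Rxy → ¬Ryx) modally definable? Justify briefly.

Modal frame validity is preserved under surjective bounded morphisms.
The 5-cycle (worlds a,b,c,d,e with a→b→c→d→e→a) is asymmetric. Mapping every world to a single reflexive point • is a surjective bounded morphism, and the reflexive point is not asymmetric (R•• but asymmetry requires ¬R••).
So no modal formula (or set of formulas) defines exactly the asymmetric frames.

Not definable by any modal formula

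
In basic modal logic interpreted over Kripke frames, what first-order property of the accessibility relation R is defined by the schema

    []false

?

emptiness of R

□⊥ is valid iff no world has any successor (otherwise □⊥ fails at any world with one).
Conversely, on a frame with emptiness of R the schema holds at every world under every valuation.
Frame condition: forall x forall y ~Rxy.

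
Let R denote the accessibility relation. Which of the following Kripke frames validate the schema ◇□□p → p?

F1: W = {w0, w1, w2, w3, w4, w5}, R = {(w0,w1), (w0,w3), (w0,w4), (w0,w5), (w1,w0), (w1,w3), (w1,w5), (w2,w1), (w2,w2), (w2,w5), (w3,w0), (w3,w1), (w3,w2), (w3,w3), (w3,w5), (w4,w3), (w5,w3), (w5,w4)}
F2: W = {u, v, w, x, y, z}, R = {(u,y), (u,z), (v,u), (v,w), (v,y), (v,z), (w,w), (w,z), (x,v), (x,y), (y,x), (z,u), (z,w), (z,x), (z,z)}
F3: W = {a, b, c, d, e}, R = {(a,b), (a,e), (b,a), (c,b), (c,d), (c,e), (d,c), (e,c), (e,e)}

F1

The schema corresponds to a generalized confluence (Geach) condition: ∀x ∀y (xRy → ∃w (yR²w ∧ x = w)).
F1: satisfies the condition.
F2: fails — uRy but no t with yR²t and u=t.
F3: fails — aRb but no w with bR²w and a=w.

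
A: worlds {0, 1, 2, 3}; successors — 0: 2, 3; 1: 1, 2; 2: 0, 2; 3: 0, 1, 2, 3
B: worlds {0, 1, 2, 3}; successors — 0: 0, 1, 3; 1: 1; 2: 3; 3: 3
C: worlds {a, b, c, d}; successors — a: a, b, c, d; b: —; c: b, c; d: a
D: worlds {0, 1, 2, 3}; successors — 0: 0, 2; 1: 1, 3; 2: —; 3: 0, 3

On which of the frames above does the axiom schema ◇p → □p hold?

The schema corresponds to partial functionality: ∀x ∀y ∀z (Rxy ∧ Rxz → y = z).
A: fails — 0 sees both 2 and 3.
B: fails — 0 sees both 0 and 1.
C: fails — a sees both a and b.
D: fails — 0 sees both 0 and 2.
Valid on no frame.

none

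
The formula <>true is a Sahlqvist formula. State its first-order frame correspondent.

Seriality

This schema is equivalent to the D axiom □ψ → ◇ψ.
It corresponds to seriality: forall x exists y Rxy.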